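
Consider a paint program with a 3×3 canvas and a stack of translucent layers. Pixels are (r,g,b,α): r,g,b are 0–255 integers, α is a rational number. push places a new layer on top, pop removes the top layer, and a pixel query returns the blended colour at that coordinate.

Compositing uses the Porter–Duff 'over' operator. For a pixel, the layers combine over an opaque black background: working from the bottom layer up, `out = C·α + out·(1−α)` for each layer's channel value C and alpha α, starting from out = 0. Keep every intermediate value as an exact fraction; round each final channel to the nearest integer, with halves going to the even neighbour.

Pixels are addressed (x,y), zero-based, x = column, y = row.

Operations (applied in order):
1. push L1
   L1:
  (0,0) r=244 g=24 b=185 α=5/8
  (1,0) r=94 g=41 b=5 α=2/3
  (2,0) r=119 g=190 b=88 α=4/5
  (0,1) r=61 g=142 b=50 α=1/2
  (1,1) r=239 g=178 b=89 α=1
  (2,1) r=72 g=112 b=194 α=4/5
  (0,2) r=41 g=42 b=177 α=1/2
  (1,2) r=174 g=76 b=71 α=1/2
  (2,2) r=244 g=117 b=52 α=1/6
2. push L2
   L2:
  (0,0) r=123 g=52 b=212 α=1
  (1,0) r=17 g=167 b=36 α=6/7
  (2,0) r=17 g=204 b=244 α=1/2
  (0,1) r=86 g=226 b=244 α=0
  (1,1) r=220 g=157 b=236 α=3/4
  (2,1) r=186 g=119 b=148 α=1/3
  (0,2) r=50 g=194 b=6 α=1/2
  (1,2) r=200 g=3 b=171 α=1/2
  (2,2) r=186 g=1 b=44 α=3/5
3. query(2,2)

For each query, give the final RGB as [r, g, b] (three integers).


at x=2,y=2 over L1,L2:
L1 α=1/6: [122/3, 39/2, 26/3]
L2 α=3/5: [1918/15, 42/5, 448/15]
→ [128, 8, 30]


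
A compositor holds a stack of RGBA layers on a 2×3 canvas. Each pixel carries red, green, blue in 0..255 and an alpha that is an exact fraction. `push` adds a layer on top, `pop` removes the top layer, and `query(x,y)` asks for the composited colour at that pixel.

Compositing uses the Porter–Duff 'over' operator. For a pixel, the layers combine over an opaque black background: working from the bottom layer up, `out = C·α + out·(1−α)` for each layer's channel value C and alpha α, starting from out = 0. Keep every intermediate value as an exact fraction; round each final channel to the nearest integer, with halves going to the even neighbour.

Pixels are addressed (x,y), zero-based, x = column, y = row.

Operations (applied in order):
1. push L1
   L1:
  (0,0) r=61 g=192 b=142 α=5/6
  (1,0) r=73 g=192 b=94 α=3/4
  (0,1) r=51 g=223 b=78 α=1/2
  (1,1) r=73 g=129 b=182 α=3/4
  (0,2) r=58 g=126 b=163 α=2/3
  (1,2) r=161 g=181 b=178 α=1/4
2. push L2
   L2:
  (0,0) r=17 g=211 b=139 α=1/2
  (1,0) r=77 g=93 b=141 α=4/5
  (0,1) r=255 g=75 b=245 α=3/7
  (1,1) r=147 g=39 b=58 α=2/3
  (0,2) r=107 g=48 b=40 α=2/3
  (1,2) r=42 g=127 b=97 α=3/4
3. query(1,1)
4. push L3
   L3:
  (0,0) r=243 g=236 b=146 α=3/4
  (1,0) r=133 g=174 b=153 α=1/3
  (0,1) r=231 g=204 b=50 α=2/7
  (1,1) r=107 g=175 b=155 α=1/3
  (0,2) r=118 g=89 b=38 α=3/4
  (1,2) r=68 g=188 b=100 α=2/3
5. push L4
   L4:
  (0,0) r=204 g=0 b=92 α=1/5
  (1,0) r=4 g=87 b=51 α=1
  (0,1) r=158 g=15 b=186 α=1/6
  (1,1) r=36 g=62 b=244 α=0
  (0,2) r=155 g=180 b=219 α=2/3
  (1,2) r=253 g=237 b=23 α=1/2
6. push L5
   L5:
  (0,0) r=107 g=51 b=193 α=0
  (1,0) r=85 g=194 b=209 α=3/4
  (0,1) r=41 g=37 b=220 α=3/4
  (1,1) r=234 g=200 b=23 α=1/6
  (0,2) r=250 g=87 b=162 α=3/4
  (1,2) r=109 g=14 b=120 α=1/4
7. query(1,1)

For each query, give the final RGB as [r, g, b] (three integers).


query (1,1) [L1,L2] — begin 0,0,0
+L1 (α=3/4) → [219/4, 387/4, 273/2]
+L2 (α=2/3) → [465/4, 233/4, 505/6]
= [116, 58, 84]

at x=1,y=1 over L1,L2,L3,L4,L5:
+L1 (α=3/4) → [219/4, 387/4, 273/2]
+L2 (α=2/3) → [465/4, 233/4, 505/6]
+L3 (α=1/3) → [679/6, 583/6, 970/9]
+L4 (α=0) → [679/6, 583/6, 970/9]
+L5 (α=1/6) → [4799/36, 4115/36, 5057/54]
rounded: [133, 114, 94]


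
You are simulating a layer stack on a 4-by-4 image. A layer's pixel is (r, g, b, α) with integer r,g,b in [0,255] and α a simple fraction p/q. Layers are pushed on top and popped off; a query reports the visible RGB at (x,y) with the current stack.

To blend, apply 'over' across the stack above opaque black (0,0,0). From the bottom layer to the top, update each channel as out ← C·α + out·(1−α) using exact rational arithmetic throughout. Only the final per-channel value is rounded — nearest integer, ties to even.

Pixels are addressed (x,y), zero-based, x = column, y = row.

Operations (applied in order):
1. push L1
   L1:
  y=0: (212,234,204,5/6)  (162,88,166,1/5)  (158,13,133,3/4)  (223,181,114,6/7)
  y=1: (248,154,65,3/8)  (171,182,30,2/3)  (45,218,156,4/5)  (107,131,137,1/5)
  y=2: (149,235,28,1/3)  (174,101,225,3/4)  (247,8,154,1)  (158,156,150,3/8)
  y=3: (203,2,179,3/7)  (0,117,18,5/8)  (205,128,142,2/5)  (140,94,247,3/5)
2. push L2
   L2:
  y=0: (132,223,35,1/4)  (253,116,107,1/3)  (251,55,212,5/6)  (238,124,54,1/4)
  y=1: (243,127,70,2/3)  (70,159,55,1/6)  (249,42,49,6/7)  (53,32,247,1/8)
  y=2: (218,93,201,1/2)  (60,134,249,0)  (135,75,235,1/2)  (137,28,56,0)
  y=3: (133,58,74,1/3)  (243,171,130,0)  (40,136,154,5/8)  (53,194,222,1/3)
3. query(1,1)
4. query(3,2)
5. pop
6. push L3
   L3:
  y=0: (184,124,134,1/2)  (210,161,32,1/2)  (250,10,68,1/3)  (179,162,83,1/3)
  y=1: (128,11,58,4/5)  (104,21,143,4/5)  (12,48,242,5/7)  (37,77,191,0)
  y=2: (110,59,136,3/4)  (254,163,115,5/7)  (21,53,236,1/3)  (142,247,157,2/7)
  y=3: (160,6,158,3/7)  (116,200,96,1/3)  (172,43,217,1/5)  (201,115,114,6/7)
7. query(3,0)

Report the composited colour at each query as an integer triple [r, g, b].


at x=1,y=1 over L1,L2:
after L1 α=2/3: [114, 364/3, 20]
after L2 α=1/6: [320/3, 2297/18, 155/6]
→ [107, 128, 26]

at x=3,y=2 over L1,L2:
after L1 α=3/8: [237/4, 117/2, 225/4]
after L2 α=0: [237/4, 117/2, 225/4]
rounded: [59, 58, 56]

query (3,0) [L1,L3] — begin 0,0,0
after L1 α=6/7: [1338/7, 1086/7, 684/7]
after L3 α=1/3: [3929/21, 1102/7, 1949/21]
= [187, 157, 93]


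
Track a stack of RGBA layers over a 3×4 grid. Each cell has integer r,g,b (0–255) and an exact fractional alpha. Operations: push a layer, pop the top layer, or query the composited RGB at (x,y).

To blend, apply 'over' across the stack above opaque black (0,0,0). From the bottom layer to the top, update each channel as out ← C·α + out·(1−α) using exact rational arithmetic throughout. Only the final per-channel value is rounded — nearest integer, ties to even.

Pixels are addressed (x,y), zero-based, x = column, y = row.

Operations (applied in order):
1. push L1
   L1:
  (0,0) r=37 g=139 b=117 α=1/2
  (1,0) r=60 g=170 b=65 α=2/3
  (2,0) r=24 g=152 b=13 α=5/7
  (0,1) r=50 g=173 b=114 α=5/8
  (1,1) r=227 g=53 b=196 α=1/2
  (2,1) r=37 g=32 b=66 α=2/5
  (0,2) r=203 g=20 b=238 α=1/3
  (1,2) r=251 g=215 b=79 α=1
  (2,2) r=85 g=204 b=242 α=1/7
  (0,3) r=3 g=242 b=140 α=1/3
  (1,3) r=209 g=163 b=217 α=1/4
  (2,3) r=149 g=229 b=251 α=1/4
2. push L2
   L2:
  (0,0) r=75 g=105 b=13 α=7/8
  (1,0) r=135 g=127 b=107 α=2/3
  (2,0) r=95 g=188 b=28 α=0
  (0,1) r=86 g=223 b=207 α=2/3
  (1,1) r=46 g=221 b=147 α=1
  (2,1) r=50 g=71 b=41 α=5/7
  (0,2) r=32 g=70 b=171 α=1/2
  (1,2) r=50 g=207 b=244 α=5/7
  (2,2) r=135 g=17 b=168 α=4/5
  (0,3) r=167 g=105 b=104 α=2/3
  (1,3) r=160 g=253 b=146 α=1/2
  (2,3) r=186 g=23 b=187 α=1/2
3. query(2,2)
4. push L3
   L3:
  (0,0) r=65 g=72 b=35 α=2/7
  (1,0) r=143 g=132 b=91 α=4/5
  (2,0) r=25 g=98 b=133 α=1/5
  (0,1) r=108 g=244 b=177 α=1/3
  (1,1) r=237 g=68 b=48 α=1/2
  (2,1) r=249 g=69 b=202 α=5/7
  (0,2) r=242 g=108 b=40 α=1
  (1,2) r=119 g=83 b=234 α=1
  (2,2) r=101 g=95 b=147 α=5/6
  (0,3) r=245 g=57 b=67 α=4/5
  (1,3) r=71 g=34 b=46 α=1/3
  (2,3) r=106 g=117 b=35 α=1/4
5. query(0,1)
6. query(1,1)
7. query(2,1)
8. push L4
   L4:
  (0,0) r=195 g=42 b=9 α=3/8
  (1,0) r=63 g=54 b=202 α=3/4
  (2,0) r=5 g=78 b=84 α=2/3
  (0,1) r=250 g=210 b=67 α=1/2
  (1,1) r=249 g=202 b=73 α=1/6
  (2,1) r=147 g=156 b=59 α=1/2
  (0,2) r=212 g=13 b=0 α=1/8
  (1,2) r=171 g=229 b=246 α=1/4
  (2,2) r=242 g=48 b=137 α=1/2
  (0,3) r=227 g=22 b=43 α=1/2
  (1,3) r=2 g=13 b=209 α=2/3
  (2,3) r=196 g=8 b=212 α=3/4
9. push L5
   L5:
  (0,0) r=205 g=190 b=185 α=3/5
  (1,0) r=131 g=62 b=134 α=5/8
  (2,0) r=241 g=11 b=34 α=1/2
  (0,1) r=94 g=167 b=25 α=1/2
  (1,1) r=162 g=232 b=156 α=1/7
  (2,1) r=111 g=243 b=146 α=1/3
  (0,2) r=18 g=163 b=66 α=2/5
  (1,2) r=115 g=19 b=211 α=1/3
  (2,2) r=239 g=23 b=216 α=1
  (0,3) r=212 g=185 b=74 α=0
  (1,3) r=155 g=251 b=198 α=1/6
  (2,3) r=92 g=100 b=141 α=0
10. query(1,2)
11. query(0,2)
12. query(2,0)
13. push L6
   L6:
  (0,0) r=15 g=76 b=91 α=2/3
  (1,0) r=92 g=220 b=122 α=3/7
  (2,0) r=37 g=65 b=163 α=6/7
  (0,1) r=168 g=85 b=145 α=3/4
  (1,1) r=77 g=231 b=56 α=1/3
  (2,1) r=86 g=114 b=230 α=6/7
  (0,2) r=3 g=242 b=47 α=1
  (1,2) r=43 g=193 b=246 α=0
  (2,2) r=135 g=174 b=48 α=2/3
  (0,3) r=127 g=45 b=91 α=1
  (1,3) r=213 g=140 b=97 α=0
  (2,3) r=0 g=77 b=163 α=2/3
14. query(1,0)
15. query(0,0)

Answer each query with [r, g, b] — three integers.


query (2,2) [L1,L2] — begin 0,0,0
after L1 α=1/7: [85/7, 204/7, 242/7]
after L2 α=4/5: [773/7, 136/7, 4946/35]
rounded: [110, 19, 141]

at x=0,y=1 over L1,L2,L3:
after L1 α=5/8: [125/4, 865/8, 285/4]
after L2 α=2/3: [271/4, 4433/24, 647/4]
after L3 α=1/3: [487/6, 7361/36, 1001/6]
= [81, 204, 167]

at x=1,y=1 over L1,L2,L3:
L1 α=1/2: [227/2, 53/2, 98]
L2 α=1: [46, 221, 147]
L3 α=1/2: [283/2, 289/2, 195/2]
rounded: [142, 144, 98]

(2,1) stack=L1,L2,L3; from [0,0,0]:
+L1 (α=2/5) → [74/5, 64/5, 132/5]
+L2 (α=5/7) → [1398/35, 1903/35, 1289/35]
+L3 (α=5/7) → [46371/245, 15881/245, 37928/245]
→ [189, 65, 155]

(1,2) stack=L1,L2,L3,L4,L5; from [0,0,0]:
after L1 α=1: [251, 215, 79]
after L2 α=5/7: [752/7, 1465/7, 1378/7]
after L3 α=1: [119, 83, 234]
after L4 α=1/4: [132, 239/2, 237]
after L5 α=1/3: [379/3, 86, 685/3]
rounded: [126, 86, 228]

(0,2) stack=L1,L2,L3,L4,L5; from [0,0,0]:
L1 α=1/3: [203/3, 20/3, 238/3]
L2 α=1/2: [299/6, 115/3, 751/6]
L3 α=1: [242, 108, 40]
L4 α=1/8: [953/4, 769/8, 35]
L5 α=2/5: [3003/20, 983/8, 237/5]
→ [150, 123, 47]

query (2,0) [L1,L2,L3,L4,L5] — begin 0,0,0
L1 α=5/7: [120/7, 760/7, 65/7]
L2 α=0: [120/7, 760/7, 65/7]
L3 α=1/5: [131/7, 3726/35, 1191/35]
L4 α=2/3: [67/7, 3062/35, 2357/35]
L5 α=1/2: [877/7, 3447/70, 3547/70]
→ [125, 49, 51]

(1,0) stack=L1,L2,L3,L4,L5,L6; from [0,0,0]:
after L1 α=2/3: [40, 340/3, 130/3]
after L2 α=2/3: [310/3, 1102/9, 772/9]
after L3 α=4/5: [2026/15, 5854/45, 4048/45]
after L4 α=3/4: [4861/60, 3286/45, 15659/90]
after L5 α=5/8: [17961/160, 992/15, 35759/240]
after L6 α=3/7: [4143/40, 13868/105, 57719/420]
→ [104, 132, 137]

at x=0,y=0 over L1,L2,L3,L4,L5,L6:
L1 α=1/2: [37/2, 139/2, 117/2]
L2 α=7/8: [1087/16, 1609/16, 299/16]
L3 α=2/7: [7515/112, 10349/112, 2615/112]
L4 α=3/8: [103095/896, 65857/896, 16099/896]
L5 α=3/5: [75723/448, 321217/2240, 264739/2240]
L6 α=2/3: [29721/448, 661697/6720, 672419/6720]
→ [66, 98, 100]


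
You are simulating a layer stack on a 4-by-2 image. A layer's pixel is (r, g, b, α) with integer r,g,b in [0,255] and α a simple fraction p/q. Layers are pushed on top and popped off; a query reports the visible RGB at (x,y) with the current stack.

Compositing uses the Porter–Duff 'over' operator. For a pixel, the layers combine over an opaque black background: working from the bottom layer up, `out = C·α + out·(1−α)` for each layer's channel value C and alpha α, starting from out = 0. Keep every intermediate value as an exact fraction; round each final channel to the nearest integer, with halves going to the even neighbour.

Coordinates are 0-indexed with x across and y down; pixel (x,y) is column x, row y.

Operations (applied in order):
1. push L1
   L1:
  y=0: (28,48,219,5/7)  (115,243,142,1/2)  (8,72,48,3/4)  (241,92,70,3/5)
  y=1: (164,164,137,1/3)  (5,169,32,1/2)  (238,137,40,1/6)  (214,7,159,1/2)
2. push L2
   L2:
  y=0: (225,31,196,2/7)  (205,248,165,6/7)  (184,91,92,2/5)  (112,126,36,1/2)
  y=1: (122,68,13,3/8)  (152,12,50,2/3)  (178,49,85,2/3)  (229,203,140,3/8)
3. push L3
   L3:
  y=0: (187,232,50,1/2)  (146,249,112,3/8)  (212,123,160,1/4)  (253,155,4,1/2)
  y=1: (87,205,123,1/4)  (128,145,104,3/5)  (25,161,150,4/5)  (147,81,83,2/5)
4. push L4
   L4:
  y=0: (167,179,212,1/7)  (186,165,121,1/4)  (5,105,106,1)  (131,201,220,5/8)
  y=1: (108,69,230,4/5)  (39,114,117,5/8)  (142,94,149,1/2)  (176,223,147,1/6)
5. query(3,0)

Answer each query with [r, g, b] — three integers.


at x=3,y=0 over L1,L2,L3,L4:
+L1 (α=3/5) → [723/5, 276/5, 42]
+L2 (α=1/2) → [1283/10, 453/5, 39]
+L3 (α=1/2) → [3813/20, 614/5, 43/2]
+L4 (α=5/8) → [24539/160, 6867/40, 2329/16]
→ [153, 172, 146]


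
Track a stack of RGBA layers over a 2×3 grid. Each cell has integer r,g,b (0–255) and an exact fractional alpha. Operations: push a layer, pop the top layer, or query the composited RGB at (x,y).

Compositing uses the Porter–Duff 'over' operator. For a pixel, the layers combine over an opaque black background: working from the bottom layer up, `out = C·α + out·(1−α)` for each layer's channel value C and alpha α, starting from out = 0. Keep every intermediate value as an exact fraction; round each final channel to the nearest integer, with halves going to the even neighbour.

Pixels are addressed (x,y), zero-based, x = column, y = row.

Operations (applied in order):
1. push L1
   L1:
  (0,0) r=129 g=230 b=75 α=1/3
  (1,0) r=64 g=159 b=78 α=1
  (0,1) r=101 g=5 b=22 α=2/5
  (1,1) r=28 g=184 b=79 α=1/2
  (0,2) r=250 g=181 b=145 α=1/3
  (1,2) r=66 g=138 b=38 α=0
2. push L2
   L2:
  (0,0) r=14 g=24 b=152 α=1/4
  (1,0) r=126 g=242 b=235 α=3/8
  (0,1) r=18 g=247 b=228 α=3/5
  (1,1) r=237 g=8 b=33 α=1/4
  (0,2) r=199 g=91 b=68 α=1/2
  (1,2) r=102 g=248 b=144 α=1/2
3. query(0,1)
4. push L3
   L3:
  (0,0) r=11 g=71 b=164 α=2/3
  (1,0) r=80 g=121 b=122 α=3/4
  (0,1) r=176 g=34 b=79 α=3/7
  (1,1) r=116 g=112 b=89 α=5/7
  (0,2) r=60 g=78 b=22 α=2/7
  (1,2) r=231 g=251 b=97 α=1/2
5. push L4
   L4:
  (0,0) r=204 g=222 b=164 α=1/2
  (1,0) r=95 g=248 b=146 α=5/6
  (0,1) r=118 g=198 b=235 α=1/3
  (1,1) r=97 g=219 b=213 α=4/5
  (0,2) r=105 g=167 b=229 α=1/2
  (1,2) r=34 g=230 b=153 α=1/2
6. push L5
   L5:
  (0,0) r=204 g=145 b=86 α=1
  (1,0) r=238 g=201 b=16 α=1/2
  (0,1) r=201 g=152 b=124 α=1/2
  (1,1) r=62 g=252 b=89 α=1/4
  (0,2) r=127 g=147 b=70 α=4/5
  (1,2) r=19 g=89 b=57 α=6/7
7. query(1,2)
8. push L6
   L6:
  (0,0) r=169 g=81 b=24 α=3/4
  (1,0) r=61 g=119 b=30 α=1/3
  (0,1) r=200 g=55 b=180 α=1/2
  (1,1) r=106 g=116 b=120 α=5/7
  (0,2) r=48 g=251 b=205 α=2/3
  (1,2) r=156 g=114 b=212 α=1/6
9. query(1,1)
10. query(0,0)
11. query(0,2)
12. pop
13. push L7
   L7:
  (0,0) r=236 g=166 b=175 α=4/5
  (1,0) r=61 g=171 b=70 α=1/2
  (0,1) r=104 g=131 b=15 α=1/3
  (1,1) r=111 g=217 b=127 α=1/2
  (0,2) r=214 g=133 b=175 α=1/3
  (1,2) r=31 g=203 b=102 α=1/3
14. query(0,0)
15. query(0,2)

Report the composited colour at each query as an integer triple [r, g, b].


query (0,1) [L1,L2] — begin 0,0,0
after L1 α=2/5: [202/5, 2, 44/5]
after L2 α=3/5: [674/25, 149, 3508/25]
→ [27, 149, 140]

query (1,2) [L1,L2,L3,L4,L5] — begin 0,0,0
L1 α=0: [0, 0, 0]
L2 α=1/2: [51, 124, 72]
L3 α=1/2: [141, 375/2, 169/2]
L4 α=1/2: [175/2, 835/4, 475/4]
L5 α=6/7: [403/14, 2971/28, 1843/28]
→ [29, 106, 66]

(1,1) stack=L1,L2,L3,L4,L5,L6; from [0,0,0]:
+L1 (α=1/2) → [14, 92, 79/2]
+L2 (α=1/4) → [279/4, 71, 303/8]
+L3 (α=5/7) → [1439/14, 702/7, 2083/28]
+L4 (α=4/5) → [6871/70, 6834/35, 25939/140]
+L5 (α=1/4) → [24953/280, 14661/70, 90277/560]
+L6 (α=5/7) → [99153/980, 34961/245, 258277/1960]
rounded: [101, 143, 132]

query (0,0) [L1,L2,L3,L4,L5,L6] — begin 0,0,0
after L1 α=1/3: [43, 230/3, 25]
after L2 α=1/4: [143/4, 127/2, 227/4]
after L3 α=2/3: [77/4, 137/2, 513/4]
after L4 α=1/2: [893/8, 581/4, 1169/8]
after L5 α=1: [204, 145, 86]
after L6 α=3/4: [711/4, 97, 79/2]
rounded: [178, 97, 40]

query (0,2) [L1,L2,L3,L4,L5,L6] — begin 0,0,0
after L1 α=1/3: [250/3, 181/3, 145/3]
after L2 α=1/2: [847/6, 227/3, 349/6]
after L3 α=2/7: [4955/42, 229/3, 287/6]
after L4 α=1/2: [9365/84, 365/3, 1661/12]
after L5 α=4/5: [52037/420, 2129/15, 5021/60]
after L6 α=2/3: [92357/1260, 9659/45, 29621/180]
→ [73, 215, 165]

query (0,0) [L1,L2,L3,L4,L5,L7] — begin 0,0,0
after L1 α=1/3: [43, 230/3, 25]
after L2 α=1/4: [143/4, 127/2, 227/4]
after L3 α=2/3: [77/4, 137/2, 513/4]
after L4 α=1/2: [893/8, 581/4, 1169/8]
after L5 α=1: [204, 145, 86]
after L7 α=4/5: [1148/5, 809/5, 786/5]
= [230, 162, 157]

query (0,2) [L1,L2,L3,L4,L5,L7] — begin 0,0,0
after L1 α=1/3: [250/3, 181/3, 145/3]
after L2 α=1/2: [847/6, 227/3, 349/6]
after L3 α=2/7: [4955/42, 229/3, 287/6]
after L4 α=1/2: [9365/84, 365/3, 1661/12]
after L5 α=4/5: [52037/420, 2129/15, 5021/60]
after L7 α=1/3: [96977/630, 6253/45, 10271/90]
→ [154, 139, 114]


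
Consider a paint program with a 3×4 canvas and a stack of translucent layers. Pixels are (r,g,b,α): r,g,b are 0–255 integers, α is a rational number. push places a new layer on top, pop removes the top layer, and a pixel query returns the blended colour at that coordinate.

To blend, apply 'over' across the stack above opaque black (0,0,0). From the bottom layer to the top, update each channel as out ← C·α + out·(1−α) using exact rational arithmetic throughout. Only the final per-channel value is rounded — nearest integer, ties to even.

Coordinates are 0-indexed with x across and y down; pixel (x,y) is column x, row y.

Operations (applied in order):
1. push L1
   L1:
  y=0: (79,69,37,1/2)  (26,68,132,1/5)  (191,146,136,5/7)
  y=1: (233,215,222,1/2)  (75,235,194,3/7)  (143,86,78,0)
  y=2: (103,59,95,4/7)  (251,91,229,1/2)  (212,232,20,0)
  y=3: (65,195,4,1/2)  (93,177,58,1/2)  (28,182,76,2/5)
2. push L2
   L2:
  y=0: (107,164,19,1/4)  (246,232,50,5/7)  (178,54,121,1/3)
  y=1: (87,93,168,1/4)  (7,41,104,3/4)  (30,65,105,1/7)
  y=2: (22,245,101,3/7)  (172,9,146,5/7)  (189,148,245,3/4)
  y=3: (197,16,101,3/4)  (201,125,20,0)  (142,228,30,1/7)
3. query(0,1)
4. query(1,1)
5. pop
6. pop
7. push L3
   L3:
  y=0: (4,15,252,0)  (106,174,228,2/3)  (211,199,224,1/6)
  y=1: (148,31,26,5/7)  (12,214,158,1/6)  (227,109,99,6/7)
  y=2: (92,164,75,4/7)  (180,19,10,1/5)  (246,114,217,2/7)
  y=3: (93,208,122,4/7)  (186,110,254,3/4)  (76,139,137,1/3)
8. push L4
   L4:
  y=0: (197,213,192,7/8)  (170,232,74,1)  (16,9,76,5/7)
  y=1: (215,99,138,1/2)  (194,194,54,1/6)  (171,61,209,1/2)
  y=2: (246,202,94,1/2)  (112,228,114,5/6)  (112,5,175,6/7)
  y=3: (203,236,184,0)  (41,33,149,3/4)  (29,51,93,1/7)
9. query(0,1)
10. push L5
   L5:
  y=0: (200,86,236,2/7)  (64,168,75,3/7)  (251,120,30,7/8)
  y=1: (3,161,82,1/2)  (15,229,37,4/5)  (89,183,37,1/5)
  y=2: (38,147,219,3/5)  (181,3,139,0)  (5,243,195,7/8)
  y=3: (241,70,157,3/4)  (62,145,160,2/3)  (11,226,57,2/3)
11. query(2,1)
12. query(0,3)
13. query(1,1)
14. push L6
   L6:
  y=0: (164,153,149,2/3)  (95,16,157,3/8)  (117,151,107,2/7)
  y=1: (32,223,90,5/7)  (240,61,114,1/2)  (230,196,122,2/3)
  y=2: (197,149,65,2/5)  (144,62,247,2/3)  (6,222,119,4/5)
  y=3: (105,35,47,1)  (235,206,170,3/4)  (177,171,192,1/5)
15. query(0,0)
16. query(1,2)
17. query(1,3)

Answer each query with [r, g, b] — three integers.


(0,1) stack=L1,L2; from [0,0,0]:
L1 α=1/2: [233/2, 215/2, 111]
L2 α=1/4: [873/8, 831/8, 501/4]
= [109, 104, 125]

(1,1) stack=L1,L2; from [0,0,0]:
L1 α=3/7: [225/7, 705/7, 582/7]
L2 α=3/4: [93/7, 783/14, 1383/14]
= [13, 56, 99]

query (0,1) [L3,L4] — begin 0,0,0
after L3 α=5/7: [740/7, 155/7, 130/7]
after L4 α=1/2: [2245/14, 424/7, 548/7]
→ [160, 61, 78]

query (2,1) [L3,L4,L5] — begin 0,0,0
+L3 (α=6/7) → [1362/7, 654/7, 594/7]
+L4 (α=1/2) → [2559/14, 1081/14, 2057/14]
+L5 (α=1/5) → [5741/35, 3443/35, 4373/35]
→ [164, 98, 125]

at x=0,y=3 over L3,L4,L5:
+L3 (α=4/7) → [372/7, 832/7, 488/7]
+L4 (α=0) → [372/7, 832/7, 488/7]
+L5 (α=3/4) → [5433/28, 1151/14, 3785/28]
→ [194, 82, 135]

at x=1,y=1 over L3,L4,L5:
+L3 (α=1/6) → [2, 107/3, 79/3]
+L4 (α=1/6) → [34, 1117/18, 557/18]
+L5 (α=4/5) → [94/5, 3521/18, 3221/90]
rounded: [19, 196, 36]

at x=0,y=0 over L3,L4,L5,L6:
+L3 (α=0) → [0, 0, 0]
+L4 (α=7/8) → [1379/8, 1491/8, 168]
+L5 (α=2/7) → [10095/56, 8831/56, 1312/7]
+L6 (α=2/3) → [28463/168, 25967/168, 3398/21]
→ [169, 155, 162]

query (1,2) [L3,L4,L5,L6] — begin 0,0,0
after L3 α=1/5: [36, 19/5, 2]
after L4 α=5/6: [298/3, 5719/30, 286/3]
after L5 α=0: [298/3, 5719/30, 286/3]
after L6 α=2/3: [1162/9, 9439/90, 1768/9]
→ [129, 105, 196]

at x=1,y=3 over L3,L4,L5,L6:
L3 α=3/4: [279/2, 165/2, 381/2]
L4 α=3/4: [525/8, 363/8, 1275/8]
L5 α=2/3: [1517/24, 2683/24, 3835/24]
L6 α=3/4: [18437/96, 17515/96, 16075/96]
rounded: [192, 182, 167]


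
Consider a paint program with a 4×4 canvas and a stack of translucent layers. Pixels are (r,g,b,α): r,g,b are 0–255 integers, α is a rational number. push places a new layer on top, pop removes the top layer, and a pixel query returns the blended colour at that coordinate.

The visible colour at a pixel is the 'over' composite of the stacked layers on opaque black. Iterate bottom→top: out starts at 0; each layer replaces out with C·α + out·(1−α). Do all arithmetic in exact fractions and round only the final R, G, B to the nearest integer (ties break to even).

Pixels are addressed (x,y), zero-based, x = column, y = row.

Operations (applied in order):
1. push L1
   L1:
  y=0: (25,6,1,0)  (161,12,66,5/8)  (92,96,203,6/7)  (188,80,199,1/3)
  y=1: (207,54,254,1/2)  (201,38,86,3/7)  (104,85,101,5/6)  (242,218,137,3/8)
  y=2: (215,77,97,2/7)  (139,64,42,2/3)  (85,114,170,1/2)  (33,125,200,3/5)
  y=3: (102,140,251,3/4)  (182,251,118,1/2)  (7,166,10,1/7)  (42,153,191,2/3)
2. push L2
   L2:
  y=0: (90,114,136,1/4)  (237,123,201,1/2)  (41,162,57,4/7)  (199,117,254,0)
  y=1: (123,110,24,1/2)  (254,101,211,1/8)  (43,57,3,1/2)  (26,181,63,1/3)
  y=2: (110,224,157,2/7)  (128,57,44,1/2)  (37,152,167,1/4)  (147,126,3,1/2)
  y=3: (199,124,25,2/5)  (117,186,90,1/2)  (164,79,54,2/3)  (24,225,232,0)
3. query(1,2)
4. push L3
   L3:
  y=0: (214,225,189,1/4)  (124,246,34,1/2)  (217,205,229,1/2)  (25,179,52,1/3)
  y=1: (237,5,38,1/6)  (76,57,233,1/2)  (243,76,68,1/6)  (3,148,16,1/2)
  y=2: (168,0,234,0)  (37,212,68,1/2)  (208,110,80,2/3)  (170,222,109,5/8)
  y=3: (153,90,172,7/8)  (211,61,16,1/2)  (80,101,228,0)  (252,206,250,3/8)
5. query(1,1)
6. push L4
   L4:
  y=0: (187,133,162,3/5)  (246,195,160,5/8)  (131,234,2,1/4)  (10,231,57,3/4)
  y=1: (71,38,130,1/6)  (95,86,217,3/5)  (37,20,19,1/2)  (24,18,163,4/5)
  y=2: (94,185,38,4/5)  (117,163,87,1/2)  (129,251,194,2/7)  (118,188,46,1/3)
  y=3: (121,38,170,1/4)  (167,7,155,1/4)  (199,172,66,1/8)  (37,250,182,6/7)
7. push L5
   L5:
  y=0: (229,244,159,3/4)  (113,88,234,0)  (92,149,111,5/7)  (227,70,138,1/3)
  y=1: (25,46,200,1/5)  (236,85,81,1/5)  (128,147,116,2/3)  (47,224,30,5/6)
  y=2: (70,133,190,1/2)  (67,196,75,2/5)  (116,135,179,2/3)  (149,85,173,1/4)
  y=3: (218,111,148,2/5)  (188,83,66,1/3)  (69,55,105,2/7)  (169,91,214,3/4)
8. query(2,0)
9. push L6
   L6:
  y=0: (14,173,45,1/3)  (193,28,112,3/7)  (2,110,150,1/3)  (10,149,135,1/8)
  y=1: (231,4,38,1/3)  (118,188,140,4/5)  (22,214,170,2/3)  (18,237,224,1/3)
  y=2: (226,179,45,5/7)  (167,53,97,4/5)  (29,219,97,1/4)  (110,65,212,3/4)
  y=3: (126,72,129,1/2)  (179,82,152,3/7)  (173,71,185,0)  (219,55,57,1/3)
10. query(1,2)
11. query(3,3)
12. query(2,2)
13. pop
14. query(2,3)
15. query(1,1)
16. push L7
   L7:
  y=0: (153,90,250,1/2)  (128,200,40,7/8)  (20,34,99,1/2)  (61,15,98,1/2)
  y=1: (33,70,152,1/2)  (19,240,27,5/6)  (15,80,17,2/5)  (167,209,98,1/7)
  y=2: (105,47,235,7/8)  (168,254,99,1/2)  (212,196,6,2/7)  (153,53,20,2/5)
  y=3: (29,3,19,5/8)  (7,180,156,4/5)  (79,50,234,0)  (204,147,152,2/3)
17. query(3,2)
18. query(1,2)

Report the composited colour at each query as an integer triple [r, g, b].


at x=1,y=2 over L1,L2:
after L1 α=2/3: [278/3, 128/3, 28]
after L2 α=1/2: [331/3, 299/6, 36]
rounded: [110, 50, 36]

query (1,1) [L1,L2,L3] — begin 0,0,0
after L1 α=3/7: [603/7, 114/7, 258/7]
after L2 α=1/8: [857/8, 215/8, 469/8]
after L3 α=1/2: [1465/16, 671/16, 2333/16]
→ [92, 42, 146]

query (2,0) [L1,L2,L3,L4,L5] — begin 0,0,0
after L1 α=6/7: [552/7, 576/7, 174]
after L2 α=4/7: [2804/49, 6264/49, 750/7]
after L3 α=1/2: [13437/98, 16309/98, 2353/14]
after L4 α=1/4: [53149/392, 71859/392, 7087/56]
after L5 α=5/7: [143309/1372, 217879/1372, 22627/196]
= [104, 159, 115]

at x=1,y=2 over L1,L2,L3,L4,L5,L6:
+L1 (α=2/3) → [278/3, 128/3, 28]
+L2 (α=1/2) → [331/3, 299/6, 36]
+L3 (α=1/2) → [221/3, 1571/12, 52]
+L4 (α=1/2) → [286/3, 3527/24, 139/2]
+L5 (α=2/5) → [84, 6663/40, 717/10]
+L6 (α=4/5) → [752/5, 15143/200, 4597/50]
= [150, 76, 92]

query (3,3) [L1,L2,L3,L4,L5,L6] — begin 0,0,0
L1 α=2/3: [28, 102, 382/3]
L2 α=0: [28, 102, 382/3]
L3 α=3/8: [112, 141, 520/3]
L4 α=6/7: [334/7, 1641/7, 3796/21]
L5 α=3/4: [3883/28, 888/7, 8639/42]
L6 α=1/3: [6949/42, 2161/21, 9836/63]
→ [165, 103, 156]

at x=2,y=2 over L1,L2,L3,L4,L5,L6:
L1 α=1/2: [85/2, 57, 85]
L2 α=1/4: [329/8, 323/4, 211/2]
L3 α=2/3: [1219/8, 401/4, 177/2]
L4 α=2/7: [8159/56, 4013/28, 1661/14]
L5 α=2/3: [21151/168, 11573/84, 6673/42]
L6 α=1/4: [22775/224, 17705/112, 8031/56]
rounded: [102, 158, 143]

query (2,3) [L1,L2,L3,L4,L5] — begin 0,0,0
+L1 (α=1/7) → [1, 166/7, 10/7]
+L2 (α=2/3) → [329/3, 424/7, 766/21]
+L3 (α=0) → [329/3, 424/7, 766/21]
+L4 (α=1/8) → [725/6, 149/2, 241/6]
+L5 (α=2/7) → [4453/42, 965/14, 2465/42]
rounded: [106, 69, 59]

query (1,1) [L1,L2,L3,L4,L5] — begin 0,0,0
L1 α=3/7: [603/7, 114/7, 258/7]
L2 α=1/8: [857/8, 215/8, 469/8]
L3 α=1/2: [1465/16, 671/16, 2333/16]
L4 α=3/5: [749/8, 547/8, 7541/40]
L5 α=1/5: [1221/10, 717/10, 8351/50]
→ [122, 72, 167]

(3,2) stack=L1,L2,L3,L4,L5,L7; from [0,0,0]:
after L1 α=3/5: [99/5, 75, 120]
after L2 α=1/2: [417/5, 201/2, 123/2]
after L3 α=5/8: [5501/40, 2823/16, 1459/16]
after L4 α=1/3: [7861/60, 4327/24, 609/8]
after L5 α=1/4: [10841/80, 5007/32, 3211/32]
after L7 α=2/5: [57003/400, 18413/160, 10913/160]
→ [143, 115, 68]

query (1,2) [L1,L2,L3,L4,L5,L7] — begin 0,0,0
L1 α=2/3: [278/3, 128/3, 28]
L2 α=1/2: [331/3, 299/6, 36]
L3 α=1/2: [221/3, 1571/12, 52]
L4 α=1/2: [286/3, 3527/24, 139/2]
L5 α=2/5: [84, 6663/40, 717/10]
L7 α=1/2: [126, 16823/80, 1707/20]
→ [126, 210, 85]


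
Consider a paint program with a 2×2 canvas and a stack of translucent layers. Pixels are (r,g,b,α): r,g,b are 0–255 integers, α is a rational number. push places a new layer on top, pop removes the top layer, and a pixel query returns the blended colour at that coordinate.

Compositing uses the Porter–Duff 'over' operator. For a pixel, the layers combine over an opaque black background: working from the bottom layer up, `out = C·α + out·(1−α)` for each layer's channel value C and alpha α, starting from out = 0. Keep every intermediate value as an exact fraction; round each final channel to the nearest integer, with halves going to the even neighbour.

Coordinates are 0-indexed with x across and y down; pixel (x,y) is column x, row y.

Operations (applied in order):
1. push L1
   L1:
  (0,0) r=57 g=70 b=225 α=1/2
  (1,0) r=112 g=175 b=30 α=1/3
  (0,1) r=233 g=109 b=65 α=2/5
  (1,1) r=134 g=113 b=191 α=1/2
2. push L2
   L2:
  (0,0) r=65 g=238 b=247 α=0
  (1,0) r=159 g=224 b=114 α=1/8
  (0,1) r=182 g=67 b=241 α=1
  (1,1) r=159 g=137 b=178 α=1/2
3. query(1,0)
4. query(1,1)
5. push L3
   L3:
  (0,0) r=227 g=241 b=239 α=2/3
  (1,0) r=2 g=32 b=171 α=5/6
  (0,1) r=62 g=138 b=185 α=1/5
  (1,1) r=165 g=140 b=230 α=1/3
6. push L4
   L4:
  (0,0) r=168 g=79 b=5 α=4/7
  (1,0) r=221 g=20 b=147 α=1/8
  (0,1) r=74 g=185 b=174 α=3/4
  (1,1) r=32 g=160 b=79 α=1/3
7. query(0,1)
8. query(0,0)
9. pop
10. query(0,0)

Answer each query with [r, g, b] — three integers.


at x=1,y=0 over L1,L2:
after L1 α=1/3: [112/3, 175/3, 10]
after L2 α=1/8: [1261/24, 1897/24, 23]
= [53, 79, 23]

query (1,1) [L1,L2] — begin 0,0,0
after L1 α=1/2: [67, 113/2, 191/2]
after L2 α=1/2: [113, 387/4, 547/4]
rounded: [113, 97, 137]

at x=0,y=1 over L1,L2,L3,L4:
+L1 (α=2/5) → [466/5, 218/5, 26]
+L2 (α=1) → [182, 67, 241]
+L3 (α=1/5) → [158, 406/5, 1149/5]
+L4 (α=3/4) → [95, 3181/20, 3759/20]
= [95, 159, 188]

(0,0) stack=L1,L2,L3,L4; from [0,0,0]:
L1 α=1/2: [57/2, 35, 225/2]
L2 α=0: [57/2, 35, 225/2]
L3 α=2/3: [965/6, 517/3, 1181/6]
L4 α=4/7: [2309/14, 119, 1221/14]
→ [165, 119, 87]

query (0,0) [L1,L2,L3] — begin 0,0,0
L1 α=1/2: [57/2, 35, 225/2]
L2 α=0: [57/2, 35, 225/2]
L3 α=2/3: [965/6, 517/3, 1181/6]
rounded: [161, 172, 197]


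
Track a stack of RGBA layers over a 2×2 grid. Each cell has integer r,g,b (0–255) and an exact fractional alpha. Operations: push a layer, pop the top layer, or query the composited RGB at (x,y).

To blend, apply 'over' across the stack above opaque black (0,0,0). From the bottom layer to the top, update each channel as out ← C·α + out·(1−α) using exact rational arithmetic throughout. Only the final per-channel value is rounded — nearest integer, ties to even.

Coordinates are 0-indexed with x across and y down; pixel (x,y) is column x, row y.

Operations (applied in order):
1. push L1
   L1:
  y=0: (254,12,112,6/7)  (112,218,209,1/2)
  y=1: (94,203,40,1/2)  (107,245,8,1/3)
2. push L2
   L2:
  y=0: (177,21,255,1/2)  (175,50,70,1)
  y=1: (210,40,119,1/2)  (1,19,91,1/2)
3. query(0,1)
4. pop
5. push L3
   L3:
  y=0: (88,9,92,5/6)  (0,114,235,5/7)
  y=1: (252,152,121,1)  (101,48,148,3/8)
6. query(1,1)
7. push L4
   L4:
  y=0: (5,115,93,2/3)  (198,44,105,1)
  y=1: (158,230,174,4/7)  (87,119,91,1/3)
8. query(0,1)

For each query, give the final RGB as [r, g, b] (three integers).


at x=0,y=1 over L1,L2:
L1 α=1/2: [47, 203/2, 20]
L2 α=1/2: [257/2, 283/4, 139/2]
= [128, 71, 70]

(1,1) stack=L1,L3; from [0,0,0]:
after L1 α=1/3: [107/3, 245/3, 8/3]
after L3 α=3/8: [361/6, 1657/24, 343/6]
= [60, 69, 57]

at x=0,y=1 over L1,L3,L4:
L1 α=1/2: [47, 203/2, 20]
L3 α=1: [252, 152, 121]
L4 α=4/7: [1388/7, 1376/7, 1059/7]
= [198, 197, 151]


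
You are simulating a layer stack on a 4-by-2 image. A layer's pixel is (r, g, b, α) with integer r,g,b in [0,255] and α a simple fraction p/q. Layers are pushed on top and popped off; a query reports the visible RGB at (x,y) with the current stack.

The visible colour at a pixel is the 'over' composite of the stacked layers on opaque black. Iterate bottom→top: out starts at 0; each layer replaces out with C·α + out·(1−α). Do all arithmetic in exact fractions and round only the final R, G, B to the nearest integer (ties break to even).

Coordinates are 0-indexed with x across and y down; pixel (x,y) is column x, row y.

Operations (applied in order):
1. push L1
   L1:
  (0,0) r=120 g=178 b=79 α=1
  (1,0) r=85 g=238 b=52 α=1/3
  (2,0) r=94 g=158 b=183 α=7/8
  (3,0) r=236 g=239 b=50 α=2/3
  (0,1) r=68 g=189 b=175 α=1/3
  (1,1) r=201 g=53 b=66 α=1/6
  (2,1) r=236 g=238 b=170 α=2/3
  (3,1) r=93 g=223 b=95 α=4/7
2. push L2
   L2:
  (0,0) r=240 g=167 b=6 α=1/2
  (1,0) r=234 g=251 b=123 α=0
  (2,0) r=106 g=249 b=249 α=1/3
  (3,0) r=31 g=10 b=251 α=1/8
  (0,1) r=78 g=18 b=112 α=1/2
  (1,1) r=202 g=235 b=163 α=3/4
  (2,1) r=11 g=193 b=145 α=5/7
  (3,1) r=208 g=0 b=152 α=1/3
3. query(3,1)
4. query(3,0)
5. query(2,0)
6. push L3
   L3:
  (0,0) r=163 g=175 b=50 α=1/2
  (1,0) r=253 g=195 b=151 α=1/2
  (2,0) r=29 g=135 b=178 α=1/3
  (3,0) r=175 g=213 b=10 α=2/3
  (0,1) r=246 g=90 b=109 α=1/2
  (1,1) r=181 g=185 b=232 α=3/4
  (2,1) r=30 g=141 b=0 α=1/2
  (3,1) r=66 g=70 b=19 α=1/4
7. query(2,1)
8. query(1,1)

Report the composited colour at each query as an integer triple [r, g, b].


at x=3,y=1 over L1,L2:
after L1 α=4/7: [372/7, 892/7, 380/7]
after L2 α=1/3: [2200/21, 1784/21, 608/7]
→ [105, 85, 87]

at x=3,y=0 over L1,L2:
+L1 (α=2/3) → [472/3, 478/3, 100/3]
+L2 (α=1/8) → [3397/24, 422/3, 1453/24]
→ [142, 141, 61]

at x=2,y=0 over L1,L2:
+L1 (α=7/8) → [329/4, 553/4, 1281/8]
+L2 (α=1/3) → [541/6, 1051/6, 759/4]
→ [90, 175, 190]

at x=2,y=1 over L1,L2,L3:
+L1 (α=2/3) → [472/3, 476/3, 340/3]
+L2 (α=5/7) → [1109/21, 3847/21, 2855/21]
+L3 (α=1/2) → [1739/42, 3404/21, 2855/42]
rounded: [41, 162, 68]

(1,1) stack=L1,L2,L3; from [0,0,0]:
L1 α=1/6: [67/2, 53/6, 11]
L2 α=3/4: [1279/8, 4283/24, 125]
L3 α=3/4: [5623/32, 17603/96, 821/4]
→ [176, 183, 205]


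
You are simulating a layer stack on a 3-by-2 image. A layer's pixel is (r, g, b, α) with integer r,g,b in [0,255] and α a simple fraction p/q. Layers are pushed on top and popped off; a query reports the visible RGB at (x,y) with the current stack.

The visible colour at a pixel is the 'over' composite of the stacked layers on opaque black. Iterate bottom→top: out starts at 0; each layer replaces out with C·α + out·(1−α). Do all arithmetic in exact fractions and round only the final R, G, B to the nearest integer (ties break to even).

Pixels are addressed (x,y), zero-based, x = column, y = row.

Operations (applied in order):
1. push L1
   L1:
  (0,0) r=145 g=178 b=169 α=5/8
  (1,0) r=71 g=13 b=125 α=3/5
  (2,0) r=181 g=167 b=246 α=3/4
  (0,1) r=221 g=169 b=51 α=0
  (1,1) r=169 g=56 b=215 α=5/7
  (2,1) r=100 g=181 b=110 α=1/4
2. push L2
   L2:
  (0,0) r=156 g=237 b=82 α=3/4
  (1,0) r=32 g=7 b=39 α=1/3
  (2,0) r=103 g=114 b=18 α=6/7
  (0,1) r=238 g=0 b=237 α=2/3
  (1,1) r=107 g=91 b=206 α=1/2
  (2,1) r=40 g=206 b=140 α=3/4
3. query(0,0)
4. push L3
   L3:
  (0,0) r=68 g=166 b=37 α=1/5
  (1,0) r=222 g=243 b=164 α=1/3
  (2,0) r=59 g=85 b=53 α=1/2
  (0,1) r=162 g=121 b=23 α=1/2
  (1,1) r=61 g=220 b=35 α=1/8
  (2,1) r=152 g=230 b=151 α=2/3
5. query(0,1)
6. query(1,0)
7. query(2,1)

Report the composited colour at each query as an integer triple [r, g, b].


query (0,0) [L1,L2] — begin 0,0,0
after L1 α=5/8: [725/8, 445/4, 845/8]
after L2 α=3/4: [4469/32, 3289/16, 2813/32]
= [140, 206, 88]

at x=0,y=1 over L1,L2,L3:
L1 α=0: [0, 0, 0]
L2 α=2/3: [476/3, 0, 158]
L3 α=1/2: [481/3, 121/2, 181/2]
rounded: [160, 60, 90]

at x=1,y=0 over L1,L2,L3:
after L1 α=3/5: [213/5, 39/5, 75]
after L2 α=1/3: [586/15, 113/15, 63]
after L3 α=1/3: [4502/45, 3871/45, 290/3]
= [100, 86, 97]

query (2,1) [L1,L2,L3] — begin 0,0,0
L1 α=1/4: [25, 181/4, 55/2]
L2 α=3/4: [145/4, 2653/16, 895/8]
L3 α=2/3: [1361/12, 10013/48, 3311/24]
→ [113, 209, 138]


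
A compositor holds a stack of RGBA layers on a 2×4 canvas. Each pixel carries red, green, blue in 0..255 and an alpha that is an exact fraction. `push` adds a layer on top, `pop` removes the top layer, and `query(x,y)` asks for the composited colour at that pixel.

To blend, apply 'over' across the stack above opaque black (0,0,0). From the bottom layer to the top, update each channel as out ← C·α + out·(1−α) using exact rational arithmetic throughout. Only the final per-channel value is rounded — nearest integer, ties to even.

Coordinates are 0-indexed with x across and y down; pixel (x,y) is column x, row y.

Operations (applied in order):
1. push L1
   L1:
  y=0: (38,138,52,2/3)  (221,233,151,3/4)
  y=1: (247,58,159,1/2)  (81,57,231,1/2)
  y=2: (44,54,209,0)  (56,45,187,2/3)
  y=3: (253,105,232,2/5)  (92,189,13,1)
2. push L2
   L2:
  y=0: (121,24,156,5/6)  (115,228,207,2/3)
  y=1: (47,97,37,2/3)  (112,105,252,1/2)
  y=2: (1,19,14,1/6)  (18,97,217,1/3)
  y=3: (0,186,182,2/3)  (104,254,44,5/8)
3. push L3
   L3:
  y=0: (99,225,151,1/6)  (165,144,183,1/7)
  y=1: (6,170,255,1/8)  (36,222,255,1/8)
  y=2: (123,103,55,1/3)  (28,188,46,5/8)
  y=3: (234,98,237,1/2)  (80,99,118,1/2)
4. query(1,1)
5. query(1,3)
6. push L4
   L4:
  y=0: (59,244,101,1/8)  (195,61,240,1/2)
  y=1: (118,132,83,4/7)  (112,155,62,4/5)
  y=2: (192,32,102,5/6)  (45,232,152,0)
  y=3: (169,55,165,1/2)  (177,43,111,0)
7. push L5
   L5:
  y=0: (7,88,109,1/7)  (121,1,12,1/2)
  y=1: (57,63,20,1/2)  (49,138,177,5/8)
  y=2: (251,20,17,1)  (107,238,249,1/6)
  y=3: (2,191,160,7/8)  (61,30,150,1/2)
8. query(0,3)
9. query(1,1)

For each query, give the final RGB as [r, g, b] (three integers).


at x=1,y=1 over L1,L2,L3:
L1 α=1/2: [81/2, 57/2, 231/2]
L2 α=1/2: [305/4, 267/4, 735/4]
L3 α=1/8: [2279/32, 2757/32, 6165/32]
rounded: [71, 86, 193]

(1,3) stack=L1,L2,L3; from [0,0,0]:
L1 α=1: [92, 189, 13]
L2 α=5/8: [199/2, 1837/8, 259/8]
L3 α=1/2: [359/4, 2629/16, 1203/16]
→ [90, 164, 75]

(0,3) stack=L1,L2,L3,L4,L5; from [0,0,0]:
L1 α=2/5: [506/5, 42, 464/5]
L2 α=2/3: [506/15, 138, 2284/15]
L3 α=1/2: [2008/15, 118, 5839/30]
L4 α=1/2: [4543/30, 173/2, 10789/60]
L5 α=7/8: [4963/240, 2847/16, 77989/480]
rounded: [21, 178, 162]

at x=1,y=1 over L1,L2,L3,L4,L5:
+L1 (α=1/2) → [81/2, 57/2, 231/2]
+L2 (α=1/2) → [305/4, 267/4, 735/4]
+L3 (α=1/8) → [2279/32, 2757/32, 6165/32]
+L4 (α=4/5) → [3323/32, 22597/160, 14101/160]
+L5 (α=5/8) → [17809/256, 178191/1280, 183903/1280]
→ [70, 139, 144]


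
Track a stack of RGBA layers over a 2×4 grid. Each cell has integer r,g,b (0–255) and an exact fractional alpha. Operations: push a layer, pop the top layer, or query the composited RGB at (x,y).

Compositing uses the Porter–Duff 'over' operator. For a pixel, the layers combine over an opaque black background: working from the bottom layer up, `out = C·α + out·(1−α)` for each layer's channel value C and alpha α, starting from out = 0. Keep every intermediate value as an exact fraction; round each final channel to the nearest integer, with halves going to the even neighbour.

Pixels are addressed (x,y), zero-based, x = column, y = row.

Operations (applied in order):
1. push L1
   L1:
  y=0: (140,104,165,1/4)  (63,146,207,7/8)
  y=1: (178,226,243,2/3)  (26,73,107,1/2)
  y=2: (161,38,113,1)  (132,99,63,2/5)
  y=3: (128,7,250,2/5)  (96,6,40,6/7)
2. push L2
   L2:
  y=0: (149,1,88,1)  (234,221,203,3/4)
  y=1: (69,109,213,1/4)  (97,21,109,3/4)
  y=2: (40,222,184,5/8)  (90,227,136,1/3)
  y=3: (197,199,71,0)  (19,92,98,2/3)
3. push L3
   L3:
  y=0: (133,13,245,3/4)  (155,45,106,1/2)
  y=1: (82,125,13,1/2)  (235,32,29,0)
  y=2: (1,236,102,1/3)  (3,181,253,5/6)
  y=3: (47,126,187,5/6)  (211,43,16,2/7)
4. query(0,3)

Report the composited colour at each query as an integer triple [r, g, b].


at x=0,y=3 over L1,L2,L3:
L1 α=2/5: [256/5, 14/5, 100]
L2 α=0: [256/5, 14/5, 100]
L3 α=5/6: [477/10, 1582/15, 345/2]
rounded: [48, 105, 172]


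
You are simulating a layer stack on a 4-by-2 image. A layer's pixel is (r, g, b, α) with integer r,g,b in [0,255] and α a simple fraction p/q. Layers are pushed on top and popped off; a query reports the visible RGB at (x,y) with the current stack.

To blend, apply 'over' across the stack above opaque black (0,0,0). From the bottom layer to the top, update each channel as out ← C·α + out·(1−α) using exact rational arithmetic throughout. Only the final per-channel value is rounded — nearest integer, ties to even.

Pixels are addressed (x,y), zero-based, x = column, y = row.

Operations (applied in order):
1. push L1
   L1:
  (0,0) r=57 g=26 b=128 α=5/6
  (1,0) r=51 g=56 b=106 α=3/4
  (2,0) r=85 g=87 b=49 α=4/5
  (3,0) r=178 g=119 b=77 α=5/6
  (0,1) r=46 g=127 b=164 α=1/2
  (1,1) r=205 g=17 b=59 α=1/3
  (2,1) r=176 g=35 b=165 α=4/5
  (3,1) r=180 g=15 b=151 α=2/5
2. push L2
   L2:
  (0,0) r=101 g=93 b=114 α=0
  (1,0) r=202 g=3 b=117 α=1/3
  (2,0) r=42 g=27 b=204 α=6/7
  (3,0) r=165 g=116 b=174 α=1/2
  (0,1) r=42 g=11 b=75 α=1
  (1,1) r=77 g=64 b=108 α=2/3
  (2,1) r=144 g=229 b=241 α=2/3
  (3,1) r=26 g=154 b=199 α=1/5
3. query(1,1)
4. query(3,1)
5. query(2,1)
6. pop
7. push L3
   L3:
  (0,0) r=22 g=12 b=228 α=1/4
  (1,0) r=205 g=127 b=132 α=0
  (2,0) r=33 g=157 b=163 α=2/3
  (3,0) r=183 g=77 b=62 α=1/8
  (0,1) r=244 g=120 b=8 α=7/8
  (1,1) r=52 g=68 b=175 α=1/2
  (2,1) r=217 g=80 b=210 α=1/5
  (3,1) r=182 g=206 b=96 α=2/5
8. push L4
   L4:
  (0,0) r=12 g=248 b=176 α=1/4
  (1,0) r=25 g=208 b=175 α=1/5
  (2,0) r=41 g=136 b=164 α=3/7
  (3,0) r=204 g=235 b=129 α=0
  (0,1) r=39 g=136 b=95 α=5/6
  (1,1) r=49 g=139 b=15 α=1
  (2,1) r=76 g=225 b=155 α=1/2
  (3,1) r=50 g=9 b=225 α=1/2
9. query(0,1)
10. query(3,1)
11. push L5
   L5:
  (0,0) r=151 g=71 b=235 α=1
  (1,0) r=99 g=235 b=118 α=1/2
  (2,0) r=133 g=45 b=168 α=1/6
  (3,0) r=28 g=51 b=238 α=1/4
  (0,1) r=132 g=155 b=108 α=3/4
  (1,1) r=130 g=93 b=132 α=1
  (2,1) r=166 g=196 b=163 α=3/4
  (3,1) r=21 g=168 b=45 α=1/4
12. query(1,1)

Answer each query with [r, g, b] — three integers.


at x=1,y=1 over L1,L2:
+L1 (α=1/3) → [205/3, 17/3, 59/3]
+L2 (α=2/3) → [667/9, 401/9, 707/9]
rounded: [74, 45, 79]

query (3,1) [L1,L2] — begin 0,0,0
after L1 α=2/5: [72, 6, 302/5]
after L2 α=1/5: [314/5, 178/5, 2203/25]
= [63, 36, 88]

at x=2,y=1 over L1,L2:
+L1 (α=4/5) → [704/5, 28, 132]
+L2 (α=2/3) → [2144/15, 162, 614/3]
= [143, 162, 205]

(0,1) stack=L1,L3,L4; from [0,0,0]:
+L1 (α=1/2) → [23, 127/2, 82]
+L3 (α=7/8) → [1731/8, 1807/16, 69/4]
+L4 (α=5/6) → [1097/16, 4229/32, 1969/24]
→ [69, 132, 82]

query (3,1) [L1,L3,L4] — begin 0,0,0
after L1 α=2/5: [72, 6, 302/5]
after L3 α=2/5: [116, 86, 1866/25]
after L4 α=1/2: [83, 95/2, 7491/50]
= [83, 48, 150]

query (1,1) [L1,L3,L4,L5] — begin 0,0,0
after L1 α=1/3: [205/3, 17/3, 59/3]
after L3 α=1/2: [361/6, 221/6, 292/3]
after L4 α=1: [49, 139, 15]
after L5 α=1: [130, 93, 132]
rounded: [130, 93, 132]
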